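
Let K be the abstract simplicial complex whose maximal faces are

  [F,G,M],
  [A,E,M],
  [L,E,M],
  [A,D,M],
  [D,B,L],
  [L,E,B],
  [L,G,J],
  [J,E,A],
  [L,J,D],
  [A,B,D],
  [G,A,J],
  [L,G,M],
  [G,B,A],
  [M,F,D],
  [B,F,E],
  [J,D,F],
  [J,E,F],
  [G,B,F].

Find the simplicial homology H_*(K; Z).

H_0 ≅ Z,  H_1 ≅ Z^2,  H_2 ≅ Z.

K has 9 vertices, 27 edges, 18 triangles.
rank ∂_0 = 0, rank ∂_1 = 8 ⇒ b_0 = 9 − 0 − 8 = 1; all invariant factors of ∂_1 are 1 so no torsion. So H_0 = Z.
rank ∂_1 = 8, rank ∂_2 = 17 ⇒ b_1 = 27 − 8 − 17 = 2; all invariant factors of ∂_2 are 1 so no torsion. So H_1 = Z^2.
rank ∂_2 = 17, rank ∂_3 = 0 ⇒ b_2 = 18 − 17 − 0 = 1. So H_2 = Z.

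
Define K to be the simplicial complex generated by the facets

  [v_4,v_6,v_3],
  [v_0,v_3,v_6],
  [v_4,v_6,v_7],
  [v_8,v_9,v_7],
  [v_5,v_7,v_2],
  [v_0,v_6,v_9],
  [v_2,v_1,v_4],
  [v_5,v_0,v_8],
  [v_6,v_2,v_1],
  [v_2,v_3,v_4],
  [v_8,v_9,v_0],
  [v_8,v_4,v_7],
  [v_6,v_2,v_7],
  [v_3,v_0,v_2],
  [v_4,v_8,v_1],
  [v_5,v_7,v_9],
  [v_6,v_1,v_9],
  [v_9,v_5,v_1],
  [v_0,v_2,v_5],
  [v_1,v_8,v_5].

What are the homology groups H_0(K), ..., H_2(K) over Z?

K has 10 vertices, 30 edges, 20 triangles.
rank ∂_0 = 0, rank ∂_1 = 9 ⇒ b_0 = 10 − 0 − 9 = 1; all invariant factors of ∂_1 are 1 so no torsion. So H_0 ≅ Z.
rank ∂_1 = 9, rank ∂_2 = 20 ⇒ b_1 = 30 − 9 − 20 = 1; ∂_2 has invariant factor(s) [2] giving torsion. So H_1 ≅ Z ⊕ Z/2.
rank ∂_2 = 20, rank ∂_3 = 0 ⇒ b_2 = 20 − 20 − 0 = 0. So H_2 ≅ 0.

H_0 = Z,  H_1 = Z ⊕ Z/2,  H_2 = 0.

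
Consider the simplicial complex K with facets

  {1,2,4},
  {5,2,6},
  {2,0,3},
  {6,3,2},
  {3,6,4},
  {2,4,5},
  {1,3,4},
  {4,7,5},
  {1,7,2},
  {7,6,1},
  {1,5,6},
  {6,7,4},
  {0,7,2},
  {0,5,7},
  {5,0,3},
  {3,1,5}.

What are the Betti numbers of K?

b_0 = 1, b_1 = 2, b_2 = 1.

K has 8 vertices, 24 edges, 16 triangles.
rank ∂_0 = 0, rank ∂_1 = 7 ⇒ b_0 = 8 − 0 − 7 = 1; all invariant factors of ∂_1 are 1 so no torsion. So H_0 ≅ Z.
rank ∂_1 = 7, rank ∂_2 = 15 ⇒ b_1 = 24 − 7 − 15 = 2; all invariant factors of ∂_2 are 1 so no torsion. So H_1 ≅ Z^2.
rank ∂_2 = 15, rank ∂_3 = 0 ⇒ b_2 = 16 − 15 − 0 = 1. So H_2 ≅ Z.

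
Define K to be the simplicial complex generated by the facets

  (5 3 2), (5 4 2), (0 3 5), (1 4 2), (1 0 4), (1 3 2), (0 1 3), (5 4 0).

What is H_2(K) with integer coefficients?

H_2 = Z.

We work with the vertex ordering 0 < 1 < 2 < 3 < 4 < 5. The simplices of K, each written with vertices in increasing order, are:

  0-simplices (6): [0], [1], [2], [3], [4], [5]
  1-simplices (12): [0,1], [0,3], [0,4], [0,5], [1,2], [1,3], [1,4], [2,3], [2,4], [2,5], [3,5], [4,5]
  2-simplices (8): [0,1,3], [0,1,4], [0,3,5], [0,4,5], [1,2,3], [1,2,4], [2,3,5], [2,4,5]

Hence C_0 ≅ Z^6, C_1 ≅ Z^12, C_2 ≅ Z^8.

The boundary map ∂_1: C_1 → C_0 maps an edge to its endpoints' difference, ∂[p,q] = q − p. For instance
  ∂[1,4] = [4] − [1].
This gives a 6×12 integer matrix of rank 5; reducing to Smith normal form yields diagonal entries (1,1,1,1,1).

Boundary ∂_2: C_2 → C_1 maps a triangle to the signed sum of its edges. For instance
  ∂[0,3,5] = [3,5] − [0,5] + [0,3],
  ∂[0,4,5] = [4,5] − [0,5] + [0,4].
The 12×8 boundary matrix has rank 7 and Smith normal form diag(1,1,1,1,1,1,1).

Computing H_k = (kernel of ∂_k) / (image of ∂_{k+1}):

  H_2: rank ker ∂_2 − rank ∂_3 = (8 − 7) − 0 = 1, and there is no ∂_3, so H_2 = Z.

(K is a triangulation of the 2-sphere S^2.)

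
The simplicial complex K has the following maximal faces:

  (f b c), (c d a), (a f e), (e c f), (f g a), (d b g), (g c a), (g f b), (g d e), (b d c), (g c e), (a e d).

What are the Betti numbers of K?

b_0 = 1, b_1 = 0, b_2 = 0.

Fix the vertex order a < b < c < d < e < f < g and write every simplex with vertices in increasing order. Then dim K = 2 and the simplices of K are:

  0-simplices (7): a, b, c, d, e, f, g
  1-simplices (18): ac, ad, ae, af, ag, bc, bd, bf, bg, cd, ce, cf, cg, de, dg, ef, eg, fg
  2-simplices (12): acd, acg, ade, aef, afg, bcd, bcf, bdg, bfg, cef, ceg, deg

so the chain groups are C_0 ≅ Z^7, C_1 ≅ Z^18, C_2 ≅ Z^12.

The boundary map ∂_1: C_1 → C_0 is given by ∂[p,q] = [q] − [p]. For instance
  ∂bg = g − b.
As a 7×18 matrix over Z this has rank 6, with invariant factors (1,1,1,1,1,1).

The boundary map ∂_2: C_2 → C_1 sends each 2-simplex [p,q,r] to [q,r] − [p,r] + [p,q]. For instance
  ∂deg = eg − dg + de,
  ∂acd = cd − ad + ac.
This gives a 18×12 integer matrix of rank 12; reducing to Smith normal form yields diagonal entries (1,1,1,1,1,1,1,1,1,1,1,2).

Computing H_k = (kernel of ∂_k) / (image of ∂_{k+1}):

  H_0: rank C_0 − rank ∂_1 = 7 − 6 = 1, and the invariant factors of ∂_1 are all 1, so H_0 = Z.
  H_1: rank ker ∂_1 − rank ∂_2 = (18 − 6) − 12 = 0, and ∂_2 has invariant factor 2 > 1, so H_1 = Z/2.
  H_2: rank ker ∂_2 − rank ∂_3 = (12 − 12) − 0 = 0, and there is no ∂_3, so H_2 = 0.

Hence the Betti numbers are b_0 = 1, b_1 = 0, b_2 = 0.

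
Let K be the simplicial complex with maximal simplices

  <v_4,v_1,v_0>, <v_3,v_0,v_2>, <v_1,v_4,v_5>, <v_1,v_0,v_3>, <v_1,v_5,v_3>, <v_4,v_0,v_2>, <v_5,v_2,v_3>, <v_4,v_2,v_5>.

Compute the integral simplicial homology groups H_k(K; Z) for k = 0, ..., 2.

Fix the vertex order v_0 < v_1 < v_2 < v_3 < v_4 < v_5 and write every simplex with vertices in increasing order. Then dim K = 2 and the simplices of K are:

  0-simplices (6): [v_0], [v_1], [v_2], [v_3], [v_4], [v_5]
  1-simplices (12): [v_0,v_1], [v_0,v_2], [v_0,v_3], [v_0,v_4], [v_1,v_3], [v_1,v_4], [v_1,v_5], [v_2,v_3], [v_2,v_4], [v_2,v_5], [v_3,v_5], [v_4,v_5]
  2-simplices (8): [v_0,v_1,v_3], [v_0,v_1,v_4], [v_0,v_2,v_3], [v_0,v_2,v_4], [v_1,v_3,v_5], [v_1,v_4,v_5], [v_2,v_3,v_5], [v_2,v_4,v_5]

so the chain groups are C_0 ≅ Z^6, C_1 ≅ Z^12, C_2 ≅ Z^8.

The boundary map ∂_1: C_1 → C_0 sends each edge [p,q] (with p < q) to q − p. For instance
  ∂[v_1,v_5] = [v_5] − [v_1].
The resulting 6×12 matrix has rank 5, and its Smith normal form has invariant factors (1,1,1,1,1).

∂_2: C_2 → C_1 acts by ∂[p,q,r] = [q,r] − [p,r] + [p,q]. For instance
  ∂[v_0,v_1,v_3] = [v_1,v_3] − [v_0,v_3] + [v_0,v_1],
  ∂[v_2,v_4,v_5] = [v_4,v_5] − [v_2,v_5] + [v_2,v_4].
The 12×8 boundary matrix has rank 7 and Smith normal form diag(1,1,1,1,1,1,1).

Now H_k = ker ∂_k / im ∂_{k+1}, so:

  H_0: rank C_0 − rank ∂_1 = 6 − 5 = 1, and the invariant factors of ∂_1 are all 1, so H_0 ≅ Z.
  H_1: rank ker ∂_1 − rank ∂_2 = (12 − 5) − 7 = 0, and the invariant factors of ∂_2 are all 1, so H_1 ≅ 0.
  H_2: rank ker ∂_2 − rank ∂_3 = (8 − 7) − 0 = 1, and there is no ∂_3, so H_2 ≅ Z.

H_0 ≅ Z,  H_1 = 0,  H_2 ≅ Z.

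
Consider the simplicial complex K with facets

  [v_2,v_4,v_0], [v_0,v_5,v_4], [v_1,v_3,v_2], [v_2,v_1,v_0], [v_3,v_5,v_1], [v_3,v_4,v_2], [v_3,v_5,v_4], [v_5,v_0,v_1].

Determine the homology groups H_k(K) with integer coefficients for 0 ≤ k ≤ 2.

H_0 = Z,  H_1 = 0,  H_2 = Z.

Order the vertices as v_0 < v_1 < v_2 < v_3 < v_4 < v_5. Listing each simplex with vertices in this order, K has dimension 2 with simplices:

  0-simplices (6): [v_0], [v_1], [v_2], [v_3], [v_4], [v_5]
  1-simplices (12): [v_0,v_1], [v_0,v_2], [v_0,v_4], [v_0,v_5], [v_1,v_2], [v_1,v_3], [v_1,v_5], [v_2,v_3], [v_2,v_4], [v_3,v_4], [v_3,v_5], [v_4,v_5]
  2-simplices (8): [v_0,v_1,v_2], [v_0,v_1,v_5], [v_0,v_2,v_4], [v_0,v_4,v_5], [v_1,v_2,v_3], [v_1,v_3,v_5], [v_2,v_3,v_4], [v_3,v_4,v_5]

so the chain groups are C_0 ≅ Z^6, C_1 ≅ Z^12, C_2 ≅ Z^8.

Boundary ∂_1: C_1 → C_0 maps an edge to its endpoints' difference, ∂[p,q] = q − p.
The 6×12 boundary matrix has rank 5 and Smith normal form diag(1,1,1,1,1).

∂_2: C_2 → C_1 maps a triangle to the signed sum of its edges. For instance
  ∂[v_0,v_1,v_2] = [v_1,v_2] − [v_0,v_2] + [v_0,v_1],
  ∂[v_1,v_2,v_3] = [v_2,v_3] − [v_1,v_3] + [v_1,v_2].
The resulting 12×8 matrix has rank 7, and its Smith normal form has invariant factors (1,1,1,1,1,1,1).

From H_k ≅ ker(∂_k) / im(∂_{k+1}) we obtain:

  H_0: rank C_0 − rank ∂_1 = 6 − 5 = 1, and the invariant factors of ∂_1 are all 1, so H_0 = Z.
  H_1: rank ker ∂_1 − rank ∂_2 = (12 − 5) − 7 = 0, and the invariant factors of ∂_2 are all 1, so H_1 = 0.
  H_2: rank ker ∂_2 − rank ∂_3 = (8 − 7) − 0 = 1, and there is no ∂_3, so H_2 = Z.

As a check, the Euler characteristic is 6 − 12 + 8 = 2, which agrees with 1 − 0 + 1 = 2.
(K is a triangulation of the 2-sphere S^2.)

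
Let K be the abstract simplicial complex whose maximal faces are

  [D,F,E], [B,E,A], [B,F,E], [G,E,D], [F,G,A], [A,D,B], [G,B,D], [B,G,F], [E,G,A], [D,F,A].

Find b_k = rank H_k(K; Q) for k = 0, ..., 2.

Fix the vertex order A < B < D < E < F < G and write every simplex with vertices in increasing order. Then dim K = 2 and the simplices of K are:

  0-simplices (6): A, B, D, E, F, G
  1-simplices (15): AB, AD, AE, AF, AG, BD, BE, BF, BG, DE, DF, DG, EF, EG, FG
  2-simplices (10): ABD, ABE, ADF, AEG, AFG, BDG, BEF, BFG, DEF, DEG

giving chain groups C_0 ≅ Z^6, C_1 ≅ Z^15, C_2 ≅ Z^10.

The boundary map ∂_1: C_1 → C_0 maps an edge to its endpoints' difference, ∂[p,q] = q − p. For instance
  ∂AB = B − A.
The resulting 6×15 matrix has rank 5, and its Smith normal form has invariant factors (1,1,1,1,1).

∂_2: C_2 → C_1 maps a triangle to the signed sum of its edges. For instance
  ∂ADF = DF − AF + AD,
  ∂AEG = EG − AG + AE.
The resulting 15×10 matrix has rank 10, and its Smith normal form has invariant factors (1,1,1,1,1,1,1,1,1,2).

Now H_k = ker ∂_k / im ∂_{k+1}, so:

  H_0: rank C_0 − rank ∂_1 = 6 − 5 = 1, and the invariant factors of ∂_1 are all 1, so H_0 ≅ Z.
  H_1: rank ker ∂_1 − rank ∂_2 = (15 − 5) − 10 = 0, and ∂_2 has invariant factor 2 > 1, so H_1 ≅ Z/2Z.
  H_2: rank ker ∂_2 − rank ∂_3 = (10 − 10) − 0 = 0, and there is no ∂_3, so H_2 ≅ 0.

Hence the Betti numbers are b_0 = 1, b_1 = 0, b_2 = 0.

b_0 = 1, b_1 = 0, b_2 = 0.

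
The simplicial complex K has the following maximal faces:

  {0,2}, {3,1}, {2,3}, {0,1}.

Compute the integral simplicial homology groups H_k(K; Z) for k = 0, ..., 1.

H_0 ≅ Z,  H_1 ≅ Z.

We work with the vertex ordering 0 < 1 < 2 < 3. The simplices of K, each written with vertices in increasing order, are:

  0-simplices (4): [0], [1], [2], [3]
  1-simplices (4): [0,1], [0,2], [1,3], [2,3]

giving chain groups C_0 ≅ Z^4, C_1 ≅ Z^4.

The boundary map ∂_1: C_1 → C_0 is given by ∂[p,q] = [q] − [p]. For instance
  ∂[1,3] = [3] − [1].
The 4×4 boundary matrix has rank 3 and Smith normal form diag(1,1,1).

Computing H_k = (kernel of ∂_k) / (image of ∂_{k+1}):

  H_0: rank C_0 − rank ∂_1 = 4 − 3 = 1, and the invariant factors of ∂_1 are all 1, so H_0 = Z.
  H_1: rank ker ∂_1 − rank ∂_2 = (4 − 3) − 0 = 1, and there is no ∂_2, so H_1 = Z.

(K is a triangulation of the circle S^1.)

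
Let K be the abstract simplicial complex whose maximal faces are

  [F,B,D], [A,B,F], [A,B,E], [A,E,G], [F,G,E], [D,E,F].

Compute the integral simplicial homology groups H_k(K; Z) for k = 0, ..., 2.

H_0 ≅ Z,  H_1 ≅ Z,  H_2 = 0.

Order the vertices as A < B < D < E < F < G. Listing each simplex with vertices in this order, K has dimension 2 with simplices:

  0-simplices (6): A, B, D, E, F, G
  1-simplices (12): AB, AE, AF, AG, BD, BE, BF, DE, DF, EF, EG, FG
  2-simplices (6): ABE, ABF, AEG, BDF, DEF, EFG

Hence C_0 ≅ Z^6, C_1 ≅ Z^12, C_2 ≅ Z^6.

The boundary map ∂_1: C_1 → C_0 is given by ∂[p,q] = [q] − [p]. For instance
  ∂AF = F − A.
The resulting 6×12 matrix has rank 5, and its Smith normal form has invariant factors (1,1,1,1,1).

Boundary ∂_2: C_2 → C_1 acts by ∂[p,q,r] = [q,r] − [p,r] + [p,q]. For instance
  ∂ABE = BE − AE + AB,
  ∂AEG = EG − AG + AE.
This gives a 12×6 integer matrix of rank 6; reducing to Smith normal form yields diagonal entries (1,1,1,1,1,1).

Now H_k = ker ∂_k / im ∂_{k+1}, so:

  H_0: rank C_0 − rank ∂_1 = 6 − 5 = 1, and the invariant factors of ∂_1 are all 1, so H_0 ≅ Z.
  H_1: rank ker ∂_1 − rank ∂_2 = (12 − 5) − 6 = 1, and the invariant factors of ∂_2 are all 1, so H_1 ≅ Z.
  H_2: rank ker ∂_2 − rank ∂_3 = (6 − 6) − 0 = 0, and there is no ∂_3, so H_2 ≅ 0.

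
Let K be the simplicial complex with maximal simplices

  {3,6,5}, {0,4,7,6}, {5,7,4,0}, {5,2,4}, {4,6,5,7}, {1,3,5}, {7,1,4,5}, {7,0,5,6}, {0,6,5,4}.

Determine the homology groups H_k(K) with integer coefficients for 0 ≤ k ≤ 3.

We work with the vertex ordering 0 < 1 < 2 < 3 < 4 < 5 < 6 < 7. The simplices of K, each written with vertices in increasing order, are:

  0-simplices (8): [0], [1], [2], [3], [4], [5], [6], [7]
  1-simplices (18): [0,4], [0,5], [0,6], [0,7], [1,3], [1,4], [1,5], [1,7], [2,4], [2,5], [3,5], [3,6], [4,5], [4,6], [4,7], [5,6], [5,7], [6,7]
  2-simplices (16): [0,4,5], [0,4,6], [0,4,7], [0,5,6], [0,5,7], [0,6,7], [1,3,5], [1,4,5], [1,4,7], [1,5,7], [2,4,5], [3,5,6], [4,5,6], [4,5,7], [4,6,7], [5,6,7]
  3-simplices (6): [0,4,5,6], [0,4,5,7], [0,4,6,7], [0,5,6,7], [1,4,5,7], [4,5,6,7]

so the chain groups are C_0 ≅ Z^8, C_1 ≅ Z^18, C_2 ≅ Z^16, C_3 ≅ Z^6.

The boundary map ∂_1: C_1 → C_0 sends each edge [p,q] (with p < q) to q − p.
As a 8×18 matrix over Z this has rank 7, with invariant factors (1,1,1,1,1,1,1).

∂_2: C_2 → C_1 sends each 2-simplex [p,q,r] to [q,r] − [p,r] + [p,q]. For instance
  ∂[0,5,6] = [5,6] − [0,6] + [0,5],
  ∂[0,4,5] = [4,5] − [0,5] + [0,4].
The 18×16 boundary matrix has rank 11 and Smith normal form diag(1,1,1,1,1,1,1,1,1,1,1).

Boundary ∂_3: C_3 → C_2 sends each 3-simplex σ to the alternating sum Σ_i (−1)^i (σ with its i-th vertex removed). For instance
  ∂[0,4,5,6] = [4,5,6] − [0,5,6] + [0,4,6] − [0,4,5],
  ∂[0,4,5,7] = [4,5,7] − [0,5,7] + [0,4,7] − [0,4,5].
The 16×6 boundary matrix has rank 5 and Smith normal form diag(1,1,1,1,1).

From H_k ≅ ker(∂_k) / im(∂_{k+1}) we obtain:

  H_0: rank C_0 − rank ∂_1 = 8 − 7 = 1, and the invariant factors of ∂_1 are all 1, so H_0 = Z.
  H_1: rank ker ∂_1 − rank ∂_2 = (18 − 7) − 11 = 0, and the invariant factors of ∂_2 are all 1, so H_1 = 0.
  H_2: rank ker ∂_2 − rank ∂_3 = (16 − 11) − 5 = 0, and the invariant factors of ∂_3 are all 1, so H_2 = 0.
  H_3: rank ker ∂_3 − rank ∂_4 = (6 − 5) − 0 = 1, and there is no ∂_4, so H_3 = Z.

As a check, the Euler characteristic is 8 − 18 + 16 − 6 = 0, which agrees with 1 − 0 + 0 − 1 = 0.

H_0 ≅ Z,  H_1 = 0,  H_2 = 0,  H_3 ≅ Z.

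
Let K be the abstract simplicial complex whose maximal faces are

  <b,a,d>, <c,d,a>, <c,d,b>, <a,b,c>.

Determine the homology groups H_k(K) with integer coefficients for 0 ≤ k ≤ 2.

Take the total order a < b < c < d on the vertex set. Then K (dimension 2) consists of the simplices:

  0-simplices (4): a, b, c, d
  1-simplices (6): ab, ac, ad, bc, bd, cd
  2-simplices (4): abc, abd, acd, bcd

Hence C_0 ≅ Z^4, C_1 ≅ Z^6, C_2 ≅ Z^4.

∂_1: C_1 → C_0 maps an edge to its endpoints' difference, ∂[p,q] = q − p. For instance
  ∂bd = d − b.
This gives a 4×6 integer matrix of rank 3; reducing to Smith normal form yields diagonal entries (1,1,1).

The boundary map ∂_2: C_2 → C_1 acts by ∂[p,q,r] = [q,r] − [p,r] + [p,q]. For instance
  ∂abc = bc − ac + ab,
  ∂abd = bd − ad + ab.
This gives a 6×4 integer matrix of rank 3; reducing to Smith normal form yields diagonal entries (1,1,1).

From H_k ≅ ker(∂_k) / im(∂_{k+1}) we obtain:

  H_0: rank C_0 − rank ∂_1 = 4 − 3 = 1, and the invariant factors of ∂_1 are all 1, so H_0 ≅ Z.
  H_1: rank ker ∂_1 − rank ∂_2 = (6 − 3) − 3 = 0, and the invariant factors of ∂_2 are all 1, so H_1 ≅ 0.
  H_2: rank ker ∂_2 − rank ∂_3 = (4 − 3) − 0 = 1, and there is no ∂_3, so H_2 ≅ Z.

H_0 ≅ Z,  H_1 = 0,  H_2 ≅ Z.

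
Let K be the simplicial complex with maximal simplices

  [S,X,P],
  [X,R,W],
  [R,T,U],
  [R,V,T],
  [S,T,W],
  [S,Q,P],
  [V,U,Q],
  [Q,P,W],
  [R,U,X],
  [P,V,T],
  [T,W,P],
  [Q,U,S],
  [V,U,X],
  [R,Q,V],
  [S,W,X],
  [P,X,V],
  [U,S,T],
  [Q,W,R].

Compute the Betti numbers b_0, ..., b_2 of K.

Order the vertices as P < Q < R < S < T < U < V < W < X. Listing each simplex with vertices in this order, K has dimension 2 with simplices:

  0-simplices (9): P, Q, R, S, T, U, V, W, X
  1-simplices (27): PQ, PS, PT, PV, PW, PX, QR, QS, QU, QV, QW, RT, RU, RV, RW, RX, ST, SU, SW, SX, TU, TV, TW, UV, UX, VX, WX
  2-simplices (18): PQS, PQW, PSX, PTV, PTW, PVX, QRV, QRW, QSU, QUV, RTU, RTV, RUX, RWX, STU, STW, SWX, UVX

so the chain groups are C_0 ≅ Z^9, C_1 ≅ Z^27, C_2 ≅ Z^18.

The boundary map ∂_1: C_1 → C_0 maps an edge to its endpoints' difference, ∂[p,q] = q − p. For instance
  ∂RW = W − R.
As a 9×27 matrix over Z this has rank 8, with invariant factors (1,1,1,1,1,1,1,1).

Boundary ∂_2: C_2 → C_1 maps a triangle to the signed sum of its edges. For instance
  ∂RTV = TV − RV + RT,
  ∂STW = TW − SW + ST.
The resulting 27×18 matrix has rank 18, and its Smith normal form has invariant factors (1,1,1,1,1,1,1,1,1,1,1,1,1,1,1,1,1,2).

Reading off H_k = ker ∂_k / im ∂_{k+1}:

  H_0: rank C_0 − rank ∂_1 = 9 − 8 = 1, and the invariant factors of ∂_1 are all 1, so H_0 ≅ Z.
  H_1: rank ker ∂_1 − rank ∂_2 = (27 − 8) − 18 = 1, and ∂_2 has invariant factor 2 > 1, so H_1 ≅ Z × Z/2.
  H_2: rank ker ∂_2 − rank ∂_3 = (18 − 18) − 0 = 0, and there is no ∂_3, so H_2 ≅ 0.

Hence the Betti numbers are b_0 = 1, b_1 = 1, b_2 = 0.

b_0 = 1, b_1 = 1, b_2 = 0.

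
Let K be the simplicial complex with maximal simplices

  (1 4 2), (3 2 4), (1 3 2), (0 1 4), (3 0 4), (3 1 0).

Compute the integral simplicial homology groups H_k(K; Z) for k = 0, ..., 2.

H_0 ≅ Z,  H_1 = 0,  H_2 ≅ Z.

We work with the vertex ordering 0 < 1 < 2 < 3 < 4. The simplices of K, each written with vertices in increasing order, are:

  0-simplices (5): [0], [1], [2], [3], [4]
  1-simplices (9): [0,1], [0,3], [0,4], [1,2], [1,3], [1,4], [2,3], [2,4], [3,4]
  2-simplices (6): [0,1,3], [0,1,4], [0,3,4], [1,2,3], [1,2,4], [2,3,4]

giving chain groups C_0 ≅ Z^5, C_1 ≅ Z^9, C_2 ≅ Z^6.

∂_1: C_1 → C_0 maps an edge to its endpoints' difference, ∂[p,q] = q − p. For instance
  ∂[1,4] = [4] − [1].
As a 5×9 matrix over Z this has rank 4, with invariant factors (1,1,1,1).

∂_2: C_2 → C_1 sends each 2-simplex [p,q,r] to [q,r] − [p,r] + [p,q]. For instance
  ∂[0,3,4] = [3,4] − [0,4] + [0,3],
  ∂[1,2,4] = [2,4] − [1,4] + [1,2].
As a 9×6 matrix over Z this has rank 5, with invariant factors (1,1,1,1,1).

Reading off H_k = ker ∂_k / im ∂_{k+1}:

  H_0: rank C_0 − rank ∂_1 = 5 − 4 = 1, and the invariant factors of ∂_1 are all 1, so H_0 = Z.
  H_1: rank ker ∂_1 − rank ∂_2 = (9 − 4) − 5 = 0, and the invariant factors of ∂_2 are all 1, so H_1 = 0.
  H_2: rank ker ∂_2 − rank ∂_3 = (6 − 5) − 0 = 1, and there is no ∂_3, so H_2 = Z.

As a check, the Euler characteristic is 5 − 9 + 6 = 2, which agrees with 1 − 0 + 1 = 2.
(K is a triangulation of the 2-sphere S^2.)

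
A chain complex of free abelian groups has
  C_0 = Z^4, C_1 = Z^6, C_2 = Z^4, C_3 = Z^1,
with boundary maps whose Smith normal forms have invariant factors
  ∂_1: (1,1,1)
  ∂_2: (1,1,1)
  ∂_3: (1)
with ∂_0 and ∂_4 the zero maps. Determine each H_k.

H_0: b_0 = 4 − 0 − 3 = 1; torsion from ∂_1 factors > 1: none. So H_0 ≅ Z.
H_1: b_1 = 6 − 3 − 3 = 0; torsion from ∂_2 factors > 1: none. So H_1 ≅ 0.
H_2: b_2 = 4 − 3 − 1 = 0; torsion from ∂_3 factors > 1: none. So H_2 ≅ 0.
H_3: b_3 = 1 − 1 − 0 = 0; torsion from ∂_4 factors > 1: none. So H_3 ≅ 0.

H_0 ≅ Z,  H_1 = 0,  H_2 = 0,  H_3 = 0.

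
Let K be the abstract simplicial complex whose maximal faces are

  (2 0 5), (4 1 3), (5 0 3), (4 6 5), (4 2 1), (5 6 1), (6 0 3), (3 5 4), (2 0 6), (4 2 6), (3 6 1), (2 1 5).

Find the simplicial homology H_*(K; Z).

K has 7 vertices, 18 edges, 12 triangles.
rank ∂_0 = 0, rank ∂_1 = 6 ⇒ b_0 = 7 − 0 − 6 = 1; all invariant factors of ∂_1 are 1 so no torsion. So H_0 = Z.
rank ∂_1 = 6, rank ∂_2 = 12 ⇒ b_1 = 18 − 6 − 12 = 0; ∂_2 has invariant factor(s) [2] giving torsion. So H_1 = Z/2.
rank ∂_2 = 12, rank ∂_3 = 0 ⇒ b_2 = 12 − 12 − 0 = 0. So H_2 = 0.

H_0 ≅ Z,  H_1 ≅ Z/2,  H_2 = 0.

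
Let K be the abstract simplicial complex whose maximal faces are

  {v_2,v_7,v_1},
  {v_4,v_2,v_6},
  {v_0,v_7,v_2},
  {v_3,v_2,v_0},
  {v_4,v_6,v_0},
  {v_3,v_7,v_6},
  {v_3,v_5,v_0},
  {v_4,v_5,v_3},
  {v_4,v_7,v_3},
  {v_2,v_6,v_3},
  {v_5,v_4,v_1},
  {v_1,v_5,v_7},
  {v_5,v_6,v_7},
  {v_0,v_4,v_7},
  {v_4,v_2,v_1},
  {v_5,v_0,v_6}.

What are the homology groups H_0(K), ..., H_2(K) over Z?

We work with the vertex ordering v_0 < v_1 < v_2 < v_3 < v_4 < v_5 < v_6 < v_7. The simplices of K, each written with vertices in increasing order, are:

  0-simplices (8): [v_0], [v_1], [v_2], [v_3], [v_4], [v_5], [v_6], [v_7]
  1-simplices (24): (24 of them)
  2-simplices (16): (16 of them)

Hence C_0 ≅ Z^8, C_1 ≅ Z^24, C_2 ≅ Z^16.

The boundary map ∂_1: C_1 → C_0 maps an edge to its endpoints' difference, ∂[p,q] = q − p. For instance
  ∂[v_3,v_5] = [v_5] − [v_3].
This gives a 8×24 integer matrix of rank 7; reducing to Smith normal form yields diagonal entries (1,1,1,1,1,1,1).

The boundary map ∂_2: C_2 → C_1 sends each 2-simplex [p,q,r] to [q,r] − [p,r] + [p,q]. For instance
  ∂[v_1,v_4,v_5] = [v_4,v_5] − [v_1,v_5] + [v_1,v_4],
  ∂[v_0,v_4,v_7] = [v_4,v_7] − [v_0,v_7] + [v_0,v_4].
The 24×16 boundary matrix has rank 15 and Smith normal form diag(1,1,1,1,1,1,1,1,1,1,1,1,1,1,1).

Computing H_k = (kernel of ∂_k) / (image of ∂_{k+1}):

  H_0: rank C_0 − rank ∂_1 = 8 − 7 = 1, and the invariant factors of ∂_1 are all 1, so H_0 ≅ Z.
  H_1: rank ker ∂_1 − rank ∂_2 = (24 − 7) − 15 = 2, and the invariant factors of ∂_2 are all 1, so H_1 ≅ Z^2.
  H_2: rank ker ∂_2 − rank ∂_3 = (16 − 15) − 0 = 1, and there is no ∂_3, so H_2 ≅ Z.

As a check, the Euler characteristic is 8 − 24 + 16 = 0, which agrees with 1 − 2 + 1 = 0.
(K is a triangulation of the torus T^2.)

H_0 = Z,  H_1 = Z^2,  H_2 = Z.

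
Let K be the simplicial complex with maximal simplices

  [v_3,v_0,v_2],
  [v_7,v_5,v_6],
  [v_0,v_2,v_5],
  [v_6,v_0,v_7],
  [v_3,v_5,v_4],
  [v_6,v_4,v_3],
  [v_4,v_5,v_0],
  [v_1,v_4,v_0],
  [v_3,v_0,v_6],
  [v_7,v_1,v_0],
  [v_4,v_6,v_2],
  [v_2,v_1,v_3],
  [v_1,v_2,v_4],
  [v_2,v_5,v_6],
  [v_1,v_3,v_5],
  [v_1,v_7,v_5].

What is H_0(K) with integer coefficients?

K has 8 vertices, 24 edges, 16 triangles.
rank ∂_0 = 0, rank ∂_1 = 7 ⇒ b_0 = 8 − 0 − 7 = 1; all invariant factors of ∂_1 are 1 so no torsion. So H_0 = Z.

H_0 ≅ Z.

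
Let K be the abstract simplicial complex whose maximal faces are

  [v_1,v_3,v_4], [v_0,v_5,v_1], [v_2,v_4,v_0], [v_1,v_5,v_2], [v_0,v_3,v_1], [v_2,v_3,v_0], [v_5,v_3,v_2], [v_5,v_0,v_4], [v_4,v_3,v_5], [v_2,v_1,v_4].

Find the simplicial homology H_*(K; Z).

Order the vertices as v_0 < v_1 < v_2 < v_3 < v_4 < v_5. Listing each simplex with vertices in this order, K has dimension 2 with simplices:

  0-simplices (6): [v_0], [v_1], [v_2], [v_3], [v_4], [v_5]
  1-simplices (15): (15 of them)
  2-simplices (10): [v_0,v_1,v_3], [v_0,v_1,v_5], [v_0,v_2,v_3], [v_0,v_2,v_4], [v_0,v_4,v_5], [v_1,v_2,v_4], [v_1,v_2,v_5], [v_1,v_3,v_4], [v_2,v_3,v_5], [v_3,v_4,v_5]

so the chain groups are C_0 ≅ Z^6, C_1 ≅ Z^15, C_2 ≅ Z^10.

Boundary ∂_1: C_1 → C_0 sends each edge [p,q] (with p < q) to q − p. For instance
  ∂[v_1,v_5] = [v_5] − [v_1].
The resulting 6×15 matrix has rank 5, and its Smith normal form has invariant factors (1,1,1,1,1).

Boundary ∂_2: C_2 → C_1 maps a triangle to the signed sum of its edges. For instance
  ∂[v_2,v_3,v_5] = [v_3,v_5] − [v_2,v_5] + [v_2,v_3],
  ∂[v_3,v_4,v_5] = [v_4,v_5] − [v_3,v_5] + [v_3,v_4].
The resulting 15×10 matrix has rank 10, and its Smith normal form has invariant factors (1,1,1,1,1,1,1,1,1,2).

Reading off H_k = ker ∂_k / im ∂_{k+1}:

  H_0: rank C_0 − rank ∂_1 = 6 − 5 = 1, and the invariant factors of ∂_1 are all 1, so H_0 = Z.
  H_1: rank ker ∂_1 − rank ∂_2 = (15 − 5) − 10 = 0, and ∂_2 has invariant factor 2 > 1, so H_1 = Z_2.
  H_2: rank ker ∂_2 − rank ∂_3 = (10 − 10) − 0 = 0, and there is no ∂_3, so H_2 = 0.

As a check, the Euler characteristic is 6 − 15 + 10 = 1, which agrees with 1 − 0 + 0 = 1.

H_0 = Z,  H_1 = Z_2,  H_2 = 0.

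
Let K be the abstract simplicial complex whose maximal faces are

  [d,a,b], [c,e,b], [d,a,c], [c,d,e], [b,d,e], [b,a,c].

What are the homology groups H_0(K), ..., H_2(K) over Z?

H_0 = Z,  H_1 = 0,  H_2 = Z.

Fix the vertex order a < b < c < d < e and write every simplex with vertices in increasing order. Then dim K = 2 and the simplices of K are:

  0-simplices (5): a, b, c, d, e
  1-simplices (9): ab, ac, ad, bc, bd, be, cd, ce, de
  2-simplices (6): abc, abd, acd, bce, bde, cde

Hence C_0 ≅ Z^5, C_1 ≅ Z^9, C_2 ≅ Z^6.

The boundary map ∂_1: C_1 → C_0 maps an edge to its endpoints' difference, ∂[p,q] = q − p. For instance
  ∂ac = c − a.
This gives a 5×9 integer matrix of rank 4; reducing to Smith normal form yields diagonal entries (1,1,1,1).

∂_2: C_2 → C_1 acts by ∂[p,q,r] = [q,r] − [p,r] + [p,q]. For instance
  ∂bce = ce − be + bc,
  ∂bde = de − be + bd.
The resulting 9×6 matrix has rank 5, and its Smith normal form has invariant factors (1,1,1,1,1).

Computing H_k = (kernel of ∂_k) / (image of ∂_{k+1}):

  H_0: rank C_0 − rank ∂_1 = 5 − 4 = 1, and the invariant factors of ∂_1 are all 1, so H_0 = Z.
  H_1: rank ker ∂_1 − rank ∂_2 = (9 − 4) − 5 = 0, and the invariant factors of ∂_2 are all 1, so H_1 = 0.
  H_2: rank ker ∂_2 − rank ∂_3 = (6 − 5) − 0 = 1, and there is no ∂_3, so H_2 = Z.

(K is a triangulation of the 2-sphere S^2.)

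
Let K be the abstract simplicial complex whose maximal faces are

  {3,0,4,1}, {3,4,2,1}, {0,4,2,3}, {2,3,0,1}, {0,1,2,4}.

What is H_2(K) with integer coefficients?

K has 5 vertices, 10 edges, 10 triangles, 5 3-simplices.
rank ∂_2 = 6, rank ∂_3 = 4 ⇒ b_2 = 10 − 6 − 4 = 0; all invariant factors of ∂_3 are 1 so no torsion. So H_2 ≅ 0.

H_2 = 0.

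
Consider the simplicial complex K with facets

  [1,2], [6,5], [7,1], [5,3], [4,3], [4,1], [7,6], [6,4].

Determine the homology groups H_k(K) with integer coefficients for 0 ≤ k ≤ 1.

H_0 = Z,  H_1 = Z^2.

Order the vertices as 1 < 2 < 3 < 4 < 5 < 6 < 7. Listing each simplex with vertices in this order, K has dimension 1 with simplices:

  0-simplices (7): [1], [2], [3], [4], [5], [6], [7]
  1-simplices (8): [1,2], [1,4], [1,7], [3,4], [3,5], [4,6], [5,6], [6,7]

Hence C_0 ≅ Z^7, C_1 ≅ Z^8.

Boundary ∂_1: C_1 → C_0 sends each edge [p,q] (with p < q) to q − p.
The resulting 7×8 matrix has rank 6, and its Smith normal form has invariant factors (1,1,1,1,1,1).

Reading off H_k = ker ∂_k / im ∂_{k+1}:

  H_0: rank C_0 − rank ∂_1 = 7 − 6 = 1, and the invariant factors of ∂_1 are all 1, so H_0 = Z.
  H_1: rank ker ∂_1 − rank ∂_2 = (8 − 6) − 0 = 2, and there is no ∂_2, so H_1 = Z^2.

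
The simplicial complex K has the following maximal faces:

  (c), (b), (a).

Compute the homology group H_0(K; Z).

H_0 ≅ Z^3.

We work with the vertex ordering a < b < c. The simplices of K, each written with vertices in increasing order, are:

  0-simplices (3): a, b, c

Hence C_0 ≅ Z^3.

Computing H_k = (kernel of ∂_k) / (image of ∂_{k+1}):

  H_0: rank C_0 − rank ∂_1 = 3 − 0 = 3, and there is no ∂_1, so H_0 = Z^3.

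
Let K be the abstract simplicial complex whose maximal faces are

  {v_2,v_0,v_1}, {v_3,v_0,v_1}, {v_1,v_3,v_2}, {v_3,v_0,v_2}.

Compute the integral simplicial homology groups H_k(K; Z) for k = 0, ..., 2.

H_0 ≅ Z,  H_1 = 0,  H_2 ≅ Z.

Order the vertices as v_0 < v_1 < v_2 < v_3. Listing each simplex with vertices in this order, K has dimension 2 with simplices:

  0-simplices (4): [v_0], [v_1], [v_2], [v_3]
  1-simplices (6): [v_0,v_1], [v_0,v_2], [v_0,v_3], [v_1,v_2], [v_1,v_3], [v_2,v_3]
  2-simplices (4): [v_0,v_1,v_2], [v_0,v_1,v_3], [v_0,v_2,v_3], [v_1,v_2,v_3]

giving chain groups C_0 ≅ Z^4, C_1 ≅ Z^6, C_2 ≅ Z^4.

Boundary ∂_1: C_1 → C_0 is given by ∂[p,q] = [q] − [p].
As a 4×6 matrix over Z this has rank 3, with invariant factors (1,1,1).

∂_2: C_2 → C_1 acts by ∂[p,q,r] = [q,r] − [p,r] + [p,q]. For instance
  ∂[v_0,v_2,v_3] = [v_2,v_3] − [v_0,v_3] + [v_0,v_2],
  ∂[v_0,v_1,v_2] = [v_1,v_2] − [v_0,v_2] + [v_0,v_1].
The resulting 6×4 matrix has rank 3, and its Smith normal form has invariant factors (1,1,1).

Now H_k = ker ∂_k / im ∂_{k+1}, so:

  H_0: rank C_0 − rank ∂_1 = 4 − 3 = 1, and the invariant factors of ∂_1 are all 1, so H_0 = Z.
  H_1: rank ker ∂_1 − rank ∂_2 = (6 − 3) − 3 = 0, and the invariant factors of ∂_2 are all 1, so H_1 = 0.
  H_2: rank ker ∂_2 − rank ∂_3 = (4 − 3) − 0 = 1, and there is no ∂_3, so H_2 = Z.

(K is a triangulation of the 2-sphere S^2.)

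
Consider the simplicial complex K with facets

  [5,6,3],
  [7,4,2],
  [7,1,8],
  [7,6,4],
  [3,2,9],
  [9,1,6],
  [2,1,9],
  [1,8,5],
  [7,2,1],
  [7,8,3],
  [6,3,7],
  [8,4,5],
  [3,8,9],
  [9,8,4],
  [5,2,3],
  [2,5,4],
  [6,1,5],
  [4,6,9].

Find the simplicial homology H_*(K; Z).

H_0 = Z,  H_1 = Z^2,  H_2 = Z.

Take the total order 1 < 2 < 3 < 4 < 5 < 6 < 7 < 8 < 9 on the vertex set. Then K (dimension 2) consists of the simplices:

  0-simplices (9): [1], [2], [3], [4], [5], [6], [7], [8], [9]
  1-simplices (27): (27 of them)
  2-simplices (18): [1,2,7], [1,2,9], [1,5,6], [1,5,8], [1,6,9], [1,7,8], [2,3,5], [2,3,9], [2,4,5], [2,4,7], [3,5,6], [3,6,7], [3,7,8], [3,8,9], [4,5,8], [4,6,7], [4,6,9], [4,8,9]

so the chain groups are C_0 ≅ Z^9, C_1 ≅ Z^27, C_2 ≅ Z^18.

Boundary ∂_1: C_1 → C_0 sends each edge [p,q] (with p < q) to q − p. For instance
  ∂[2,7] = [7] − [2].
The resulting 9×27 matrix has rank 8, and its Smith normal form has invariant factors (1,1,1,1,1,1,1,1).

Boundary ∂_2: C_2 → C_1 acts by ∂[p,q,r] = [q,r] − [p,r] + [p,q]. For instance
  ∂[4,6,7] = [6,7] − [4,7] + [4,6],
  ∂[3,6,7] = [6,7] − [3,7] + [3,6].
The resulting 27×18 matrix has rank 17, and its Smith normal form has invariant factors (1,1,1,1,1,1,1,1,1,1,1,1,1,1,1,1,1).

Computing H_k = (kernel of ∂_k) / (image of ∂_{k+1}):

  H_0: rank C_0 − rank ∂_1 = 9 − 8 = 1, and the invariant factors of ∂_1 are all 1, so H_0 ≅ Z.
  H_1: rank ker ∂_1 − rank ∂_2 = (27 − 8) − 17 = 2, and the invariant factors of ∂_2 are all 1, so H_1 ≅ Z^2.
  H_2: rank ker ∂_2 − rank ∂_3 = (18 − 17) − 0 = 1, and there is no ∂_3, so H_2 ≅ Z.

As a check, the Euler characteristic is 9 − 27 + 18 = 0, which agrees with 1 − 2 + 1 = 0.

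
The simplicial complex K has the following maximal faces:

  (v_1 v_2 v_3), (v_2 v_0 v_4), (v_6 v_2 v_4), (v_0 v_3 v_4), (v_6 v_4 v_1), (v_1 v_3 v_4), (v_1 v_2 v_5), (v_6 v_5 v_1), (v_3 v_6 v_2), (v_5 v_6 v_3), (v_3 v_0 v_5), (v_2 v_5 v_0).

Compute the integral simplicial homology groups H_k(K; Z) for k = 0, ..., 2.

H_0 = Z,  H_1 = Z/2,  H_2 = 0.

Fix the vertex order v_0 < v_1 < v_2 < v_3 < v_4 < v_5 < v_6 and write every simplex with vertices in increasing order. Then dim K = 2 and the simplices of K are:

  0-simplices (7): [v_0], [v_1], [v_2], [v_3], [v_4], [v_5], [v_6]
  1-simplices (18): (18 of them)
  2-simplices (12): (12 of them)

so the chain groups are C_0 ≅ Z^7, C_1 ≅ Z^18, C_2 ≅ Z^12.

∂_1: C_1 → C_0 maps an edge to its endpoints' difference, ∂[p,q] = q − p. For instance
  ∂[v_3,v_4] = [v_4] − [v_3].
This gives a 7×18 integer matrix of rank 6; reducing to Smith normal form yields diagonal entries (1,1,1,1,1,1).

Boundary ∂_2: C_2 → C_1 sends each 2-simplex [p,q,r] to [q,r] − [p,r] + [p,q]. For instance
  ∂[v_3,v_5,v_6] = [v_5,v_6] − [v_3,v_6] + [v_3,v_5],
  ∂[v_1,v_2,v_3] = [v_2,v_3] − [v_1,v_3] + [v_1,v_2].
This gives a 18×12 integer matrix of rank 12; reducing to Smith normal form yields diagonal entries (1,1,1,1,1,1,1,1,1,1,1,2).

Computing H_k = (kernel of ∂_k) / (image of ∂_{k+1}):

  H_0: rank C_0 − rank ∂_1 = 7 − 6 = 1, and the invariant factors of ∂_1 are all 1, so H_0 = Z.
  H_1: rank ker ∂_1 − rank ∂_2 = (18 − 6) − 12 = 0, and ∂_2 has invariant factor 2 > 1, so H_1 = Z/2.
  H_2: rank ker ∂_2 − rank ∂_3 = (12 − 12) − 0 = 0, and there is no ∂_3, so H_2 = 0.

As a check, the Euler characteristic is 7 − 18 + 12 = 1, which agrees with 1 − 0 + 0 = 1.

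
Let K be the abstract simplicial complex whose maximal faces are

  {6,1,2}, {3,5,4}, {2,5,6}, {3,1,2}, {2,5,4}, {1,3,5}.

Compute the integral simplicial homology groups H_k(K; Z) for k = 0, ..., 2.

Order the vertices as 1 < 2 < 3 < 4 < 5 < 6. Listing each simplex with vertices in this order, K has dimension 2 with simplices:

  0-simplices (6): [1], [2], [3], [4], [5], [6]
  1-simplices (12): [1,2], [1,3], [1,5], [1,6], [2,3], [2,4], [2,5], [2,6], [3,4], [3,5], [4,5], [5,6]
  2-simplices (6): [1,2,3], [1,2,6], [1,3,5], [2,4,5], [2,5,6], [3,4,5]

so the chain groups are C_0 ≅ Z^6, C_1 ≅ Z^12, C_2 ≅ Z^6.

∂_1: C_1 → C_0 maps an edge to its endpoints' difference, ∂[p,q] = q − p. For instance
  ∂[1,6] = [6] − [1].
This gives a 6×12 integer matrix of rank 5; reducing to Smith normal form yields diagonal entries (1,1,1,1,1).

∂_2: C_2 → C_1 maps a triangle to the signed sum of its edges. For instance
  ∂[1,2,6] = [2,6] − [1,6] + [1,2],
  ∂[1,2,3] = [2,3] − [1,3] + [1,2].
The 12×6 boundary matrix has rank 6 and Smith normal form diag(1,1,1,1,1,1).

Computing H_k = (kernel of ∂_k) / (image of ∂_{k+1}):

  H_0: rank C_0 − rank ∂_1 = 6 − 5 = 1, and the invariant factors of ∂_1 are all 1, so H_0 ≅ Z.
  H_1: rank ker ∂_1 − rank ∂_2 = (12 − 5) − 6 = 1, and the invariant factors of ∂_2 are all 1, so H_1 ≅ Z.
  H_2: rank ker ∂_2 − rank ∂_3 = (6 − 6) − 0 = 0, and there is no ∂_3, so H_2 ≅ 0.

As a check, the Euler characteristic is 6 − 12 + 6 = 0, which agrees with 1 − 1 + 0 = 0.
(K is a triangulation of the cylinder S^1 x I.)

H_0 ≅ Z,  H_1 ≅ Z,  H_2 = 0.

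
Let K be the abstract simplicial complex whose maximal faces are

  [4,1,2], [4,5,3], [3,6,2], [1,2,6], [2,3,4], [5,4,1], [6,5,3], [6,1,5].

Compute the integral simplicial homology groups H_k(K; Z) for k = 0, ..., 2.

We work with the vertex ordering 1 < 2 < 3 < 4 < 5 < 6. The simplices of K, each written with vertices in increasing order, are:

  0-simplices (6): [1], [2], [3], [4], [5], [6]
  1-simplices (12): [1,2], [1,4], [1,5], [1,6], [2,3], [2,4], [2,6], [3,4], [3,5], [3,6], [4,5], [5,6]
  2-simplices (8): [1,2,4], [1,2,6], [1,4,5], [1,5,6], [2,3,4], [2,3,6], [3,4,5], [3,5,6]

so the chain groups are C_0 ≅ Z^6, C_1 ≅ Z^12, C_2 ≅ Z^8.

Boundary ∂_1: C_1 → C_0 is given by ∂[p,q] = [q] − [p]. For instance
  ∂[4,5] = [5] − [4].
The resulting 6×12 matrix has rank 5, and its Smith normal form has invariant factors (1,1,1,1,1).

∂_2: C_2 → C_1 sends each 2-simplex [p,q,r] to [q,r] − [p,r] + [p,q]. For instance
  ∂[2,3,4] = [3,4] − [2,4] + [2,3],
  ∂[2,3,6] = [3,6] − [2,6] + [2,3].
The resulting 12×8 matrix has rank 7, and its Smith normal form has invariant factors (1,1,1,1,1,1,1).

Now H_k = ker ∂_k / im ∂_{k+1}, so:

  H_0: rank C_0 − rank ∂_1 = 6 − 5 = 1, and the invariant factors of ∂_1 are all 1, so H_0 ≅ Z.
  H_1: rank ker ∂_1 − rank ∂_2 = (12 − 5) − 7 = 0, and the invariant factors of ∂_2 are all 1, so H_1 ≅ 0.
  H_2: rank ker ∂_2 − rank ∂_3 = (8 − 7) − 0 = 1, and there is no ∂_3, so H_2 ≅ Z.

As a check, the Euler characteristic is 6 − 12 + 8 = 2, which agrees with 1 − 0 + 1 = 2.

H_0 = Z,  H_1 = 0,  H_2 = Z.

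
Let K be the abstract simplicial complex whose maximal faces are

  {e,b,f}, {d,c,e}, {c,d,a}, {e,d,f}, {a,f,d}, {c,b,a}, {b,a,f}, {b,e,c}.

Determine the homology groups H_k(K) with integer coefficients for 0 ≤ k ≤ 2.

We work with the vertex ordering a < b < c < d < e < f. The simplices of K, each written with vertices in increasing order, are:

  0-simplices (6): a, b, c, d, e, f
  1-simplices (12): ab, ac, ad, af, bc, be, bf, cd, ce, de, df, ef
  2-simplices (8): abc, abf, acd, adf, bce, bef, cde, def

giving chain groups C_0 ≅ Z^6, C_1 ≅ Z^12, C_2 ≅ Z^8.

The boundary map ∂_1: C_1 → C_0 sends each edge [p,q] (with p < q) to q − p. For instance
  ∂af = f − a.
The resulting 6×12 matrix has rank 5, and its Smith normal form has invariant factors (1,1,1,1,1).

The boundary map ∂_2: C_2 → C_1 sends each 2-simplex [p,q,r] to [q,r] − [p,r] + [p,q]. For instance
  ∂acd = cd − ad + ac,
  ∂bce = ce − be + bc.
This gives a 12×8 integer matrix of rank 7; reducing to Smith normal form yields diagonal entries (1,1,1,1,1,1,1).

Now H_k = ker ∂_k / im ∂_{k+1}, so:

  H_0: rank C_0 − rank ∂_1 = 6 − 5 = 1, and the invariant factors of ∂_1 are all 1, so H_0 = Z.
  H_1: rank ker ∂_1 − rank ∂_2 = (12 − 5) − 7 = 0, and the invariant factors of ∂_2 are all 1, so H_1 = 0.
  H_2: rank ker ∂_2 − rank ∂_3 = (8 − 7) − 0 = 1, and there is no ∂_3, so H_2 = Z.

H_0 ≅ Z,  H_1 = 0,  H_2 ≅ Z.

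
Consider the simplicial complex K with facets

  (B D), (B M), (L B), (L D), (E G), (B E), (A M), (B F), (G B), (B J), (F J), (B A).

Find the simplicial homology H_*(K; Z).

H_0 ≅ Z,  H_1 ≅ Z^4.

Take the total order A < B < D < E < F < G < J < L < M on the vertex set. Then K (dimension 1) consists of the simplices:

  0-simplices (9): A, B, D, E, F, G, J, L, M
  1-simplices (12): AB, AM, BD, BE, BF, BG, BJ, BL, BM, DL, EG, FJ

giving chain groups C_0 ≅ Z^9, C_1 ≅ Z^12.

Boundary ∂_1: C_1 → C_0 is given by ∂[p,q] = [q] − [p]. For instance
  ∂BJ = J − B.
As a 9×12 matrix over Z this has rank 8, with invariant factors (1,1,1,1,1,1,1,1).

Computing H_k = (kernel of ∂_k) / (image of ∂_{k+1}):

  H_0: rank C_0 − rank ∂_1 = 9 − 8 = 1, and the invariant factors of ∂_1 are all 1, so H_0 ≅ Z.
  H_1: rank ker ∂_1 − rank ∂_2 = (12 − 8) − 0 = 4, and there is no ∂_2, so H_1 ≅ Z^4.

As a check, the Euler characteristic is 9 − 12 = -3, which agrees with 1 − 4 = -3.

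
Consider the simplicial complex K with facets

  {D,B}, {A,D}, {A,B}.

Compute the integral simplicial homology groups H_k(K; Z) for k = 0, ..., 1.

Fix the vertex order A < B < D and write every simplex with vertices in increasing order. Then dim K = 1 and the simplices of K are:

  0-simplices (3): A, B, D
  1-simplices (3): AB, AD, BD

so the chain groups are C_0 ≅ Z^3, C_1 ≅ Z^3.

Boundary ∂_1: C_1 → C_0 maps an edge to its endpoints' difference, ∂[p,q] = q − p. For instance
  ∂AB = B − A.
The resulting 3×3 matrix has rank 2, and its Smith normal form has invariant factors (1,1).

Now H_k = ker ∂_k / im ∂_{k+1}, so:

  H_0: rank C_0 − rank ∂_1 = 3 − 2 = 1, and the invariant factors of ∂_1 are all 1, so H_0 ≅ Z.
  H_1: rank ker ∂_1 − rank ∂_2 = (3 − 2) − 0 = 1, and there is no ∂_2, so H_1 ≅ Z.

H_0 = Z,  H_1 = Z.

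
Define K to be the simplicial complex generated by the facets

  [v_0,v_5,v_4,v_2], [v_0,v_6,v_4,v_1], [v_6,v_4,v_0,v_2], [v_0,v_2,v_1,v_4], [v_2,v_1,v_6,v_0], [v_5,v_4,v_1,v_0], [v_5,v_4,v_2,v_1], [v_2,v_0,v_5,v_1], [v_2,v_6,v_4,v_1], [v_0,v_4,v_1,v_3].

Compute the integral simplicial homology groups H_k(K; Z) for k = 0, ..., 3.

H_0 = Z,  H_1 = 0,  H_2 = 0,  H_3 = Z^2.

We work with the vertex ordering v_0 < v_1 < v_2 < v_3 < v_4 < v_5 < v_6. The simplices of K, each written with vertices in increasing order, are:

  0-simplices (7): [v_0], [v_1], [v_2], [v_3], [v_4], [v_5], [v_6]
  1-simplices (17): (17 of them)
  2-simplices (19): (19 of them)
  3-simplices (10): (10 of them)

so the chain groups are C_0 ≅ Z^7, C_1 ≅ Z^17, C_2 ≅ Z^19, C_3 ≅ Z^10.

The boundary map ∂_1: C_1 → C_0 sends each edge [p,q] (with p < q) to q − p. For instance
  ∂[v_0,v_6] = [v_6] − [v_0].
The 7×17 boundary matrix has rank 6 and Smith normal form diag(1,1,1,1,1,1).

∂_2: C_2 → C_1 acts by ∂[p,q,r] = [q,r] − [p,r] + [p,q]. For instance
  ∂[v_2,v_4,v_6] = [v_4,v_6] − [v_2,v_6] + [v_2,v_4],
  ∂[v_1,v_2,v_6] = [v_2,v_6] − [v_1,v_6] + [v_1,v_2].
The resulting 17×19 matrix has rank 11, and its Smith normal form has invariant factors (1,1,1,1,1,1,1,1,1,1,1).

Boundary ∂_3: C_3 → C_2 sends each 3-simplex σ to the alternating sum Σ_i (−1)^i (σ with its i-th vertex removed). For instance
  ∂[v_1,v_2,v_4,v_5] = [v_2,v_4,v_5] − [v_1,v_4,v_5] + [v_1,v_2,v_5] − [v_1,v_2,v_4],
  ∂[v_1,v_2,v_4,v_6] = [v_2,v_4,v_6] − [v_1,v_4,v_6] + [v_1,v_2,v_6] − [v_1,v_2,v_4].
This gives a 19×10 integer matrix of rank 8; reducing to Smith normal form yields diagonal entries (1,1,1,1,1,1,1,1).

Now H_k = ker ∂_k / im ∂_{k+1}, so:

  H_0: rank C_0 − rank ∂_1 = 7 − 6 = 1, and the invariant factors of ∂_1 are all 1, so H_0 = Z.
  H_1: rank ker ∂_1 − rank ∂_2 = (17 − 6) − 11 = 0, and the invariant factors of ∂_2 are all 1, so H_1 = 0.
  H_2: rank ker ∂_2 − rank ∂_3 = (19 − 11) − 8 = 0, and the invariant factors of ∂_3 are all 1, so H_2 = 0.
  H_3: rank ker ∂_3 − rank ∂_4 = (10 − 8) − 0 = 2, and there is no ∂_4, so H_3 = Z^2.

As a check, the Euler characteristic is 7 − 17 + 19 − 10 = -1, which agrees with 1 − 0 + 0 − 2 = -1.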